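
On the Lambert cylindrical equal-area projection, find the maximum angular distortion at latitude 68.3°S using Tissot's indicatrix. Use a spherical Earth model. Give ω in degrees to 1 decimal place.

The Lambert cylindrical equal-area projection is the cylindrical equal-area projection with its standard parallel at the equator (φ₀ = 0). For cylindrical equal-area with standard parallel φ₀, h = cos φ / cos φ₀ and k = cos φ₀ / cos φ, so h·k = 1.
At 68.3°: h = 0.3697, k = 2.705; principal scales a = 2.705, b = 0.3697.
sin(ω/2) = (a − b)/(a + b) = 2.335/3.074 = 0.7595, so ω = 2 arcsin(0.7595) ≈ 98.8°.

98.8°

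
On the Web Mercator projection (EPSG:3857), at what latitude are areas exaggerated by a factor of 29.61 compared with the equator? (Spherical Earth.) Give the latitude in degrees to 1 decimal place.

Mercator areal scale is sec²φ.
sec²φ = 29.61  ⇒  cos²φ = 0.03377  ⇒  cos φ = 0.1838.
φ = arccos(0.1838) ≈ 79.4°.

79.4°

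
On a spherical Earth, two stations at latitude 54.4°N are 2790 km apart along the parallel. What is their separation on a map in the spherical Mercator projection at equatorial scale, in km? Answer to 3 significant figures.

4790 km

The Mercator projection is conformal; its linear scale factor is the same in every direction and equals sec φ = 1/cos φ.
Along the parallel, k = sec 54.4° = 1/0.5821 = 1.718.
Map distance = 2790 × 1.718 ≈ 4790 km.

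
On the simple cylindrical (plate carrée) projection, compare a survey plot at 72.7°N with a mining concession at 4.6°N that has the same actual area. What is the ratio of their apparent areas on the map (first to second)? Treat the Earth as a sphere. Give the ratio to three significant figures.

3.35

In the plate carrée (x = Rλ, y = Rφ), meridians are true-scale (h = 1) and parallels are stretched by k = sec φ.
Areal scale at 72.7°: h·k = 1.000 × 3.363 = 3.363.
Areal scale at 4.6°: h·k = 1.000 × 1.003 = 1.003.
Ratio = 3.363/1.003 ≈ 3.35.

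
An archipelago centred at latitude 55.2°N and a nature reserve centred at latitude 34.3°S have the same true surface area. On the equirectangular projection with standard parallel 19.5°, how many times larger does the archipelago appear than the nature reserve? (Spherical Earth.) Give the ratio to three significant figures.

1.45

The equidistant cylindrical projection with φ₀ = 19.5° has h = 1 (meridians true) and k = cos φ₀ / cos φ along parallels.
Areal scale at 55.2°: h·k = 1.000 × 1.652 = 1.652.
Areal scale at 34.3°: h·k = 1.000 × 1.141 = 1.141.
Ratio = 1.652/1.141 ≈ 1.45.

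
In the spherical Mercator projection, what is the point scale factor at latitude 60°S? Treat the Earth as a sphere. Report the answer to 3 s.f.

For Mercator, h = k = sec φ (a conformal cylindrical projection has a single point scale, 1/cos φ).
k = 1/cos 60° = 1/0.5000 = 2.000.

2.00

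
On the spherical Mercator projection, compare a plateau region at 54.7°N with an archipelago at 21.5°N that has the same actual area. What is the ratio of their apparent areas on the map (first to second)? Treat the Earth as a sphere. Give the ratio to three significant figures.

On Mercator, area is exaggerated by sec²φ = 1/cos²φ.
At 54.7°: sec²(54.7°) = 1/0.5779² = 2.995.
At 21.5°: sec²(21.5°) = 1/0.9304² = 1.155.
Ratio = 2.995/1.155 = cos²(21.5°)/cos²(54.7°) ≈ 2.59.

2.59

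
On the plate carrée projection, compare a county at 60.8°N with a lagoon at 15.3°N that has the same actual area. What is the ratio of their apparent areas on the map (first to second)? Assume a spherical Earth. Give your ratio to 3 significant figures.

1.98

In the plate carrée (x = Rλ, y = Rφ), meridians are true-scale (h = 1) and parallels are stretched by k = sec φ.
Areal scale at 60.8°: h·k = 1.000 × 2.050 = 2.050.
Areal scale at 15.3°: h·k = 1.000 × 1.037 = 1.037.
Ratio = 2.050/1.037 ≈ 1.98.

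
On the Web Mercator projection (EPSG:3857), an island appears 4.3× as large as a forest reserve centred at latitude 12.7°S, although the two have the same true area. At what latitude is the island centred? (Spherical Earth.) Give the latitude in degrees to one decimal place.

For equal true areas on Mercator, apparent areas scale as sec²φ, so the ratio is cos²φ₂ / cos²φ₁.
cos²φ₂ / cos²φ₁ = 4.3  ⇒  cos φ₁ = cos 12.7° / √4.3 = 0.9755/2.074 = 0.4704.
φ₁ = arccos(0.4704) ≈ 61.9°.

61.9°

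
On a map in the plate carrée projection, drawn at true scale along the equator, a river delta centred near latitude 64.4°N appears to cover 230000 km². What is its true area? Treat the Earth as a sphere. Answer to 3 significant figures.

Plate carrée maps x = Rλ, y = Rφ. The meridian scale is h = 1 and the parallel scale is k = 1/cos φ = sec φ.
Areal scale = h·k = 1 × sec φ; at 64.4°, h = 1.000, k = 2.314, so h·k = 2.314.
True area = apparent / (areal scale) = 230000 / 2.314 ≈ 99400 km².

99400 km²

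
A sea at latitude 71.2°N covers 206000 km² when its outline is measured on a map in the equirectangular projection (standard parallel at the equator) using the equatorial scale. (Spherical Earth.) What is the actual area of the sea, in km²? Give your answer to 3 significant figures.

66400 km²

Plate carrée maps x = Rλ, y = Rφ. The meridian scale is h = 1 and the parallel scale is k = 1/cos φ = sec φ.
Areal scale = h·k = 1 × sec φ; at 71.2°, h = 1.000, k = 3.103, so h·k = 3.103.
True area = apparent / (areal scale) = 206000 / 3.103 ≈ 66400 km².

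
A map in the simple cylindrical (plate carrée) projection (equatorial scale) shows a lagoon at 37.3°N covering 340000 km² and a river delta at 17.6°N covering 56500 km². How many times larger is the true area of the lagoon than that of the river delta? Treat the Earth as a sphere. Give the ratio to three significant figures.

Plate carrée has h = 1 and k = sec φ, giving areal scale sec φ; true area = (apparent area) · cos φ.
True area of lagoon: 340000 × cos(37.3°) = 340000 × 0.7955 = 270500 km².
True area of river delta: 56500 × cos(17.6°) = 56500 × 0.9532 = 53860 km².
Ratio = 270500 / 53860 ≈ 5.02.

5.02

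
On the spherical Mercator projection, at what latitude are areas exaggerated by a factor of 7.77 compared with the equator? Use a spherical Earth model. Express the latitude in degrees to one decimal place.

Mercator areal scale is sec²φ.
sec²φ = 7.77  ⇒  cos²φ = 0.1287  ⇒  cos φ = 0.3587.
φ = arccos(0.3587) ≈ 69.0°.

69.0°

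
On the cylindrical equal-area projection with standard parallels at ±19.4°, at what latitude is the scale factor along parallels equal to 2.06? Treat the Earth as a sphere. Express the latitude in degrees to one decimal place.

62.7°

A cylindrical equal-area projection with standard parallel φ₀ has meridian scale h = cos φ / cos φ₀ and parallel scale k = cos φ₀ / cos φ (so areas are preserved, h·k = 1).
k = cos φ₀ / cos φ = 2.06  ⇒  cos φ = cos 19.4° / 2.06 = 0.4579.
φ = arccos(0.4579) ≈ 62.7°.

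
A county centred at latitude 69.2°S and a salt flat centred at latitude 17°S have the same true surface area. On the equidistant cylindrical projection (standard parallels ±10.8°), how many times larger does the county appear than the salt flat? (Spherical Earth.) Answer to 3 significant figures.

2.69

In the equirectangular projection with standard parallel φ₀ = 10.8° (x = Rλ cos φ₀, y = Rφ), meridians are true-scale (h = 1) and the parallel scale is k = cos φ₀ / cos φ.
Areal scale at 69.2°: h·k = 1.000 × 2.766 = 2.766.
Areal scale at 17°: h·k = 1.000 × 1.027 = 1.027.
Ratio = 2.766/1.027 ≈ 2.69.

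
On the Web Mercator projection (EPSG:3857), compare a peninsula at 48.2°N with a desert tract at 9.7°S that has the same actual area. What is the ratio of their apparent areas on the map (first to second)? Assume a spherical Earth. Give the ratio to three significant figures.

2.19

Mercator areal scale is sec²φ.
At 48.2°: sec²(48.2°) = 1/0.6665² = 2.251.
At 9.7°: sec²(9.7°) = 1/0.9857² = 1.029.
Ratio = 2.251/1.029 = cos²(9.7°)/cos²(48.2°) ≈ 2.19.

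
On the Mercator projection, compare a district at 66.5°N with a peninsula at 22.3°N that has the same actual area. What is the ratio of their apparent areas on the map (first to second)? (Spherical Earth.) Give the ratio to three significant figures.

On Mercator, area is exaggerated by sec²φ = 1/cos²φ.
At 66.5°: sec²(66.5°) = 1/0.3987² = 6.289.
At 22.3°: sec²(22.3°) = 1/0.9252² = 1.168.
Ratio = 6.289/1.168 = cos²(22.3°)/cos²(66.5°) ≈ 5.38.

5.38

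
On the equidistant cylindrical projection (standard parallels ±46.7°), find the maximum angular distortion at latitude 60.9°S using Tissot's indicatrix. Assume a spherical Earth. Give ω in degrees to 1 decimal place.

With standard parallel φ₀ = 46.7°, the equirectangular projection gives x = Rλ cos φ₀, y = Rφ, so h = 1 and k = cos 46.7° / cos φ.
At 60.9°: h = 1.000, k = 1.410; principal scales a = 1.410, b = 1.000.
sin(ω/2) = (a − b)/(a + b) = 0.4102/2.410 = 0.1702, so ω = 2 arcsin(0.1702) ≈ 19.6°.

19.6°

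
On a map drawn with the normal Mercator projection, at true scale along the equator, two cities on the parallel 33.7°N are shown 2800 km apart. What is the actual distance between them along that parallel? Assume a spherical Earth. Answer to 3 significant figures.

2330 km

The Mercator projection is conformal; its linear scale factor is the same in every direction and equals sec φ = 1/cos φ.
Along the parallel at 33.7°, map distances are exaggerated by k = sec 33.7° = 1.202.
True distance = 2800 / 1.202 = 2800 × cos 33.7° ≈ 2330 km.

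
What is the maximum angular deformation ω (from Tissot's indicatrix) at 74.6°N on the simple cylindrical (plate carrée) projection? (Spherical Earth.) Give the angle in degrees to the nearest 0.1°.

In the plate carrée (x = Rλ, y = Rφ), meridians are true-scale (h = 1) and parallels are stretched by k = sec φ.
At 74.6°: h = 1.000, k = 3.766; principal scales a = 3.766, b = 1.000.
sin(ω/2) = (a − b)/(a + b) = 2.766/4.766 = 0.5803, so ω = 2 arcsin(0.5803) ≈ 70.9°.

70.9°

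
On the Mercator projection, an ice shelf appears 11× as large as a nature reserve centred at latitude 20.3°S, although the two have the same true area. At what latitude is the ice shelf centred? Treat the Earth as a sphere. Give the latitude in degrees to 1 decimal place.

73.6°

On Mercator, (apparent₁)/(apparent₂) = sec²φ₁ / sec²φ₂ when true areas are equal.
cos²φ₂ / cos²φ₁ = 11  ⇒  cos φ₁ = cos 20.3° / √11 = 0.9379/3.317 = 0.2828.
φ₁ = arccos(0.2828) ≈ 73.6°.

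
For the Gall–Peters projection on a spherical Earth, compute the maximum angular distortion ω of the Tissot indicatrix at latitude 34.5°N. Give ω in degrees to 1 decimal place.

Gall–Peters is a cylindrical equal-area projection with standard parallels at ±45°. Cylindrical equal-area (φ₀ = 45°): h = cos φ / cos 45° along meridians, k = cos 45° / cos φ along parallels; h·k = 1.
At 34.5°: h = 1.165, k = 0.8580; principal scales a = 1.165, b = 0.8580.
sin(ω/2) = (a − b)/(a + b) = 0.3075/2.023 = 0.1520, so ω = 2 arcsin(0.1520) ≈ 17.5°.

17.5°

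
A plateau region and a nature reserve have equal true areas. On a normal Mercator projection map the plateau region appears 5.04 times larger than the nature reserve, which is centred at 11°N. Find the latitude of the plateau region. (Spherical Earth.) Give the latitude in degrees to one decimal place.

64.1°

On Mercator, (apparent₁)/(apparent₂) = sec²φ₁ / sec²φ₂ when true areas are equal.
cos²φ₂ / cos²φ₁ = 5.04  ⇒  cos φ₁ = cos 11° / √5.04 = 0.9816/2.245 = 0.4373.
φ₁ = arccos(0.4373) ≈ 64.1°.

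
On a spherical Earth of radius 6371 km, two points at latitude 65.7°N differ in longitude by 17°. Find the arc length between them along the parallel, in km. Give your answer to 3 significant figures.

778 km

Arc length along a parallel = R cos φ · Δλ (with Δλ in radians).
= 6371 × cos 65.7° × (17° × π/180) = 6371 × 0.4115 × 0.2967 ≈ 778 km.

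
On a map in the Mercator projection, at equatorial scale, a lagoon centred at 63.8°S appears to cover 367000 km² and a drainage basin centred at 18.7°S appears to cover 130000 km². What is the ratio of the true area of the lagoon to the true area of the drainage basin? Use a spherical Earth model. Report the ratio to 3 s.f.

0.613

Since Mercator area scale is 1/cos²φ, the true area equals the apparent area multiplied by cos²φ.
True area of lagoon: 367000 × cos²(63.8°) = 367000 × 0.1949 = 71540 km².
True area of drainage basin: 130000 × cos²(18.7°) = 130000 × 0.8972 = 116600 km².
Ratio = 71540 / 116600 ≈ 0.613.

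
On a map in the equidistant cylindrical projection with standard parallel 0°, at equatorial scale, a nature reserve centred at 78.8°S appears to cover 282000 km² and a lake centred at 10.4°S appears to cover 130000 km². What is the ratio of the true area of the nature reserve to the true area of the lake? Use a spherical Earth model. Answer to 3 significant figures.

0.428

On the plate carrée, areal scale = h·k = 1 × sec φ, so true area = apparent × cos φ.
True area of nature reserve: 282000 × cos(78.8°) = 282000 × 0.1942 = 54770 km².
True area of lake: 130000 × cos(10.4°) = 130000 × 0.9836 = 127900 km².
Ratio = 54770 / 127900 ≈ 0.428.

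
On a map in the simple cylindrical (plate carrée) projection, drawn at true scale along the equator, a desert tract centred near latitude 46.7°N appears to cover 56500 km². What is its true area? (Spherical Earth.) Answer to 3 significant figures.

Plate carrée maps x = Rλ, y = Rφ. The meridian scale is h = 1 and the parallel scale is k = 1/cos φ = sec φ.
Areal scale = h·k = 1 × sec φ; at 46.7°, h = 1.000, k = 1.458, so h·k = 1.458.
True area = apparent / (areal scale) = 56500 / 1.458 ≈ 38700 km².

38700 km²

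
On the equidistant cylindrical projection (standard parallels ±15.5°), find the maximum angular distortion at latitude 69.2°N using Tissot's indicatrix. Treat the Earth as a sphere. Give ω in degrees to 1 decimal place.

55.0°

With standard parallel φ₀ = 15.5°, the equirectangular projection gives x = Rλ cos φ₀, y = Rφ, so h = 1 and k = cos 15.5° / cos φ.
At 69.2°: h = 1.000, k = 2.714; principal scales a = 2.714, b = 1.000.
sin(ω/2) = (a − b)/(a + b) = 1.714/3.714 = 0.4614, so ω = 2 arcsin(0.4614) ≈ 55.0°.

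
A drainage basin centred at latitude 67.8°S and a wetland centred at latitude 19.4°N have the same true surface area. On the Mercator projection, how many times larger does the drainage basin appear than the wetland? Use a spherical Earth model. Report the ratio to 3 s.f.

6.23

Mercator is conformal with k = sec φ, so areal scale = k² = sec²φ.
At 67.8°: sec²(67.8°) = 1/0.3778² = 7.005.
At 19.4°: sec²(19.4°) = 1/0.9432² = 1.124.
Ratio = 7.005/1.124 = cos²(19.4°)/cos²(67.8°) ≈ 6.23.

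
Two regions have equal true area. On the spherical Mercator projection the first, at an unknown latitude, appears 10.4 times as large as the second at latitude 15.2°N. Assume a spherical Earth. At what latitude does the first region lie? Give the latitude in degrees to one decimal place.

Mercator areal scale is sec²φ, so apparent-area ratio = sec²φ₁ / sec²φ₂ = cos²φ₂ / cos²φ₁.
cos²φ₂ / cos²φ₁ = 10.4  ⇒  cos φ₁ = cos 15.2° / √10.4 = 0.9650/3.225 = 0.2992.
φ₁ = arccos(0.2992) ≈ 72.6°.

72.6°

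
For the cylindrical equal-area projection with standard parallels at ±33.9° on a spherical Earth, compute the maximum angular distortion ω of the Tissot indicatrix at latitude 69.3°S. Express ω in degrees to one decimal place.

A cylindrical equal-area projection with standard parallel φ₀ has meridian scale h = cos φ / cos φ₀ and parallel scale k = cos φ₀ / cos φ (so areas are preserved, h·k = 1).
At 69.3°: h = 0.4259, k = 2.348; principal scales a = 2.348, b = 0.4259.
sin(ω/2) = (a − b)/(a + b) = 1.922/2.774 = 0.6930, so ω = 2 arcsin(0.6930) ≈ 87.7°.

87.7°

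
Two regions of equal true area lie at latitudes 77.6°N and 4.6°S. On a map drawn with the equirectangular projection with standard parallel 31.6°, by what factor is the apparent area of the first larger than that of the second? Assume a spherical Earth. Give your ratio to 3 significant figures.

With standard parallel φ₀ = 31.6°, the equirectangular projection gives x = Rλ cos φ₀, y = Rφ, so h = 1 and k = cos 31.6° / cos φ.
Areal scale at 77.6°: h·k = 1.000 × 3.966 = 3.966.
Areal scale at 4.6°: h·k = 1.000 × 0.8545 = 0.8545.
Ratio = 3.966/0.8545 ≈ 4.64.

4.64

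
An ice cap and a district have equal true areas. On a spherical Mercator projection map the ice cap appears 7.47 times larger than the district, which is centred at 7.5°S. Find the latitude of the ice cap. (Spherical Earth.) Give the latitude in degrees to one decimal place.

68.7°

On Mercator, (apparent₁)/(apparent₂) = sec²φ₁ / sec²φ₂ when true areas are equal.
cos²φ₂ / cos²φ₁ = 7.47  ⇒  cos φ₁ = cos 7.5° / √7.47 = 0.9914/2.733 = 0.3628.
φ₁ = arccos(0.3628) ≈ 68.7°.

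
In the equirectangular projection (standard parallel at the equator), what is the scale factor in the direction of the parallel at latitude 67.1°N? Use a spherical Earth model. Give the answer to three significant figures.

2.57

In the plate carrée (x = Rλ, y = Rφ), meridians are true-scale (h = 1) and parallels are stretched by k = sec φ.
k = 1/cos 67.1° = 1/0.3891 = 2.570.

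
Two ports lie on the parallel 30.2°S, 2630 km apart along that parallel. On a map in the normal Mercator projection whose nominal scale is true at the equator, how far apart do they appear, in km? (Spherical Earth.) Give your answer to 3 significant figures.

3040 km

Mercator is conformal, so the point scale is isotropic: h = k = sec φ = 1/cos φ.
Along the parallel, k = sec 30.2° = 1/0.8643 = 1.157.
Map distance = 2630 × 1.157 ≈ 3040 km.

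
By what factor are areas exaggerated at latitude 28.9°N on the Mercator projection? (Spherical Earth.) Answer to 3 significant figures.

1.30

The Mercator projection is conformal; its linear scale factor is the same in every direction and equals sec φ = 1/cos φ.
Areal scale = k² = sec²φ = 1/cos²(28.9°) = 1/0.8755² = 1.305.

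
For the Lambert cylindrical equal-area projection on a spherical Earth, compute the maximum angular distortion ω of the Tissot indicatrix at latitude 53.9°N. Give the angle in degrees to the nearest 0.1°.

58.0°

The Lambert cylindrical equal-area projection is the cylindrical equal-area projection with its standard parallel at the equator (φ₀ = 0). A cylindrical equal-area projection with standard parallel φ₀ has meridian scale h = cos φ / cos φ₀ and parallel scale k = cos φ₀ / cos φ (so areas are preserved, h·k = 1).
At 53.9°: h = 0.5892, k = 1.697; principal scales a = 1.697, b = 0.5892.
sin(ω/2) = (a − b)/(a + b) = 1.108/2.286 = 0.4846, so ω = 2 arcsin(0.4846) ≈ 58.0°.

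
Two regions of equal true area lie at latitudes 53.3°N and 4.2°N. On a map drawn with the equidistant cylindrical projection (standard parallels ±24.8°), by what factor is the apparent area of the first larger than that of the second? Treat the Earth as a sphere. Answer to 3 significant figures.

1.67

The equidistant cylindrical projection with φ₀ = 24.8° has h = 1 (meridians true) and k = cos φ₀ / cos φ along parallels.
Areal scale at 53.3°: h·k = 1.000 × 1.519 = 1.519.
Areal scale at 4.2°: h·k = 1.000 × 0.9102 = 0.9102.
Ratio = 1.519/0.9102 ≈ 1.67.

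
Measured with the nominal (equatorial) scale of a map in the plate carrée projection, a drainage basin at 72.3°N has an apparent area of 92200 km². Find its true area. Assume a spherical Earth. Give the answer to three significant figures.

28000 km²

For the equirectangular projection with φ₀ = 0 (plate carrée), h = 1 along meridians and k = sec φ along parallels.
Areal scale = h·k = 1 × sec φ; at 72.3°, h = 1.000, k = 3.289, so h·k = 3.289.
True area = apparent / (areal scale) = 92200 / 3.289 ≈ 28000 km².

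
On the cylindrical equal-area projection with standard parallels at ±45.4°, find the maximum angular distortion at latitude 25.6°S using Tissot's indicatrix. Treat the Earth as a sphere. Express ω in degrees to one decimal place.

For cylindrical equal-area with standard parallel φ₀, h = cos φ / cos φ₀ and k = cos φ₀ / cos φ, so h·k = 1.
At 25.6°: h = 1.284, k = 0.7786; principal scales a = 1.284, b = 0.7786.
sin(ω/2) = (a − b)/(a + b) = 0.5058/2.063 = 0.2452, so ω = 2 arcsin(0.2452) ≈ 28.4°.

28.4°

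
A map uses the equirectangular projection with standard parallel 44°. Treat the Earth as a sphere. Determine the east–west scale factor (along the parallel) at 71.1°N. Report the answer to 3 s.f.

2.22

The equidistant cylindrical projection with φ₀ = 44° has h = 1 (meridians true) and k = cos φ₀ / cos φ along parallels.
k = cos 44° / cos 71.1° = 0.7193/0.3239 = 2.221.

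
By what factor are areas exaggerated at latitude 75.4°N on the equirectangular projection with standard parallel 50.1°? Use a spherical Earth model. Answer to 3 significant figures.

The equidistant cylindrical projection with φ₀ = 50.1° has h = 1 (meridians true) and k = cos φ₀ / cos φ along parallels.
Areal scale = h·k = 1 × cos φ₀ / cos φ; at 75.4°, h = 1.000, k = 2.545, so h·k = 2.545.

2.54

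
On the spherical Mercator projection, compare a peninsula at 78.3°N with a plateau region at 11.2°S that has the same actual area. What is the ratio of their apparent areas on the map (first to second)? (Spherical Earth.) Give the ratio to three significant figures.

On Mercator, area is exaggerated by sec²φ = 1/cos²φ.
At 78.3°: sec²(78.3°) = 1/0.2028² = 24.32.
At 11.2°: sec²(11.2°) = 1/0.9810² = 1.039.
Ratio = 24.32/1.039 = cos²(11.2°)/cos²(78.3°) ≈ 23.4.

23.4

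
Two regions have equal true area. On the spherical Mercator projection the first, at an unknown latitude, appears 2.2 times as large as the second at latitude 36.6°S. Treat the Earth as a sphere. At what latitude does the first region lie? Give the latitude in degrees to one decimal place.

Mercator areal scale is sec²φ, so apparent-area ratio = sec²φ₁ / sec²φ₂ = cos²φ₂ / cos²φ₁.
cos²φ₂ / cos²φ₁ = 2.2  ⇒  cos φ₁ = cos 36.6° / √2.2 = 0.8028/1.483 = 0.5413.
φ₁ = arccos(0.5413) ≈ 57.2°.

57.2°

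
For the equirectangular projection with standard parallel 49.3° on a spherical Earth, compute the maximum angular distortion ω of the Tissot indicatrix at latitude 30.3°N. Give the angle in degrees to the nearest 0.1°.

The equidistant cylindrical projection with φ₀ = 49.3° has h = 1 (meridians true) and k = cos φ₀ / cos φ along parallels.
At 30.3°: h = 1.000, k = 0.7553; principal scales a = 1.000, b = 0.7553.
sin(ω/2) = (a − b)/(a + b) = 0.2447/1.755 = 0.1394, so ω = 2 arcsin(0.1394) ≈ 16.0°.

16.0°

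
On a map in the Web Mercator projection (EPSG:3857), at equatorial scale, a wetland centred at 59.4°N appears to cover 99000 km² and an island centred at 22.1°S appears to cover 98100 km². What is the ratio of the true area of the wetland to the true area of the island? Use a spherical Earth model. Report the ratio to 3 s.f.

0.305

Mercator's areal exaggeration is sec²φ; hence true area = (apparent area) · cos²φ.
True area of wetland: 99000 × cos²(59.4°) = 99000 × 0.2591 = 25650 km².
True area of island: 98100 × cos²(22.1°) = 98100 × 0.8585 = 84210 km².
Ratio = 25650 / 84210 ≈ 0.305.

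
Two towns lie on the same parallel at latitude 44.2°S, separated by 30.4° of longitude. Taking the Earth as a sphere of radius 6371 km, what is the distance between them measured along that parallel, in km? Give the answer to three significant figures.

Arc length along a parallel = R cos φ · Δλ (with Δλ in radians).
= 6371 × cos 44.2° × (30.4° × π/180) = 6371 × 0.7169 × 0.5306 ≈ 2420 km.

2420 km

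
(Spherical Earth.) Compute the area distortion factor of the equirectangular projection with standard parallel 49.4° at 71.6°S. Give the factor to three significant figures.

The equidistant cylindrical projection with φ₀ = 49.4° has h = 1 (meridians true) and k = cos φ₀ / cos φ along parallels.
Areal scale = h·k = 1 × cos φ₀ / cos φ; at 71.6°, h = 1.000, k = 2.062, so h·k = 2.062.

2.06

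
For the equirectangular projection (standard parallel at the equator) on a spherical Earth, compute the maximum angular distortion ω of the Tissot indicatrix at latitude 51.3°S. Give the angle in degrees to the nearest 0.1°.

Plate carrée maps x = Rλ, y = Rφ. The meridian scale is h = 1 and the parallel scale is k = 1/cos φ = sec φ.
At 51.3°: h = 1.000, k = 1.599; principal scales a = 1.599, b = 1.000.
sin(ω/2) = (a − b)/(a + b) = 0.5994/2.599 = 0.2306, so ω = 2 arcsin(0.2306) ≈ 26.7°.

26.7°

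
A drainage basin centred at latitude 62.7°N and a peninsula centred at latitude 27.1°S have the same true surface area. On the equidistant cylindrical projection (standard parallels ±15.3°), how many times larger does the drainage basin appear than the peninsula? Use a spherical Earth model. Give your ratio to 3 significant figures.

1.94

The equidistant cylindrical projection with φ₀ = 15.3° has h = 1 (meridians true) and k = cos φ₀ / cos φ along parallels.
Areal scale at 62.7°: h·k = 1.000 × 2.103 = 2.103.
Areal scale at 27.1°: h·k = 1.000 × 1.084 = 1.084.
Ratio = 2.103/1.084 ≈ 1.94.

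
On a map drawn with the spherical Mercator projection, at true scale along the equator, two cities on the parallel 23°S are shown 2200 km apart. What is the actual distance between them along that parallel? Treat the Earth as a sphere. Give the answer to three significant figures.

Mercator is conformal, so the point scale is isotropic: h = k = sec φ = 1/cos φ.
Along the parallel at 23°, map distances are exaggerated by k = sec 23° = 1.086.
True distance = 2200 / 1.086 = 2200 × cos 23° ≈ 2030 km.

2030 km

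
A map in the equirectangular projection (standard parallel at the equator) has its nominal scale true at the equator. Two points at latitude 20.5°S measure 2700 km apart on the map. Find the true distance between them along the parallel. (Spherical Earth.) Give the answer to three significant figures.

Plate carrée maps x = Rλ, y = Rφ. The meridian scale is h = 1 and the parallel scale is k = 1/cos φ = sec φ.
Along the parallel at 20.5°, map distances are exaggerated by k = sec 20.5° = 1.068.
True distance = 2700 / 1.068 = 2700 × cos 20.5° ≈ 2530 km.

2530 km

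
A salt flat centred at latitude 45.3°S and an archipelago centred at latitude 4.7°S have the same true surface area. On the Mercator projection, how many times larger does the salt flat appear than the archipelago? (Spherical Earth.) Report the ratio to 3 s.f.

Mercator is conformal with k = sec φ, so areal scale = k² = sec²φ.
At 45.3°: sec²(45.3°) = 1/0.7034² = 2.021.
At 4.7°: sec²(4.7°) = 1/0.9966² = 1.007.
Ratio = 2.021/1.007 = cos²(4.7°)/cos²(45.3°) ≈ 2.01.

2.01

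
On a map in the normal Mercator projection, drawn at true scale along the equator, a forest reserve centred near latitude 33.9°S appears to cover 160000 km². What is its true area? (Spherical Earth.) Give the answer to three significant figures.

110000 km²

For Mercator, h = k = sec φ (a conformal cylindrical projection has a single point scale, 1/cos φ).
Areal scale = k² = sec²φ = 1/cos²(33.9°) = 1/0.8300² = 1.452.
True area = apparent / (areal scale) = 160000 / 1.452 ≈ 110000 km².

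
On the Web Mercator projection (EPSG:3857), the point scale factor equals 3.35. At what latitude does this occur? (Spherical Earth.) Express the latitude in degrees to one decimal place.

Mercator scale is k = sec φ = 1/cos φ.
1/cos φ = 3.35  ⇒  cos φ = 0.2985  ⇒  φ = arccos(0.2985) ≈ 72.6°.

72.6°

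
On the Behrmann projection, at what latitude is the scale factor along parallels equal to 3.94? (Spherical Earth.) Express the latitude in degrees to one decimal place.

The Behrmann projection is cylindrical equal-area with φ₀ = 30°. A cylindrical equal-area projection with standard parallel φ₀ has meridian scale h = cos φ / cos φ₀ and parallel scale k = cos φ₀ / cos φ (so areas are preserved, h·k = 1).
k = cos φ₀ / cos φ = 3.94  ⇒  cos φ = cos 30° / 3.94 = 0.2198.
φ = arccos(0.2198) ≈ 77.3°.

77.3°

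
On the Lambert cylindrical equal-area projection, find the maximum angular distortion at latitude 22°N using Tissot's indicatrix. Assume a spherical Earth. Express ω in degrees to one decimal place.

The Lambert cylindrical equal-area projection is the cylindrical equal-area projection with its standard parallel at the equator (φ₀ = 0). Cylindrical equal-area (φ₀ = 0°): h = cos φ / cos 0° along meridians, k = cos 0° / cos φ along parallels; h·k = 1.
At 22°: h = 0.9272, k = 1.079; principal scales a = 1.079, b = 0.9272.
sin(ω/2) = (a − b)/(a + b) = 0.1514/2.006 = 0.07546, so ω = 2 arcsin(0.07546) ≈ 8.7°.

8.7°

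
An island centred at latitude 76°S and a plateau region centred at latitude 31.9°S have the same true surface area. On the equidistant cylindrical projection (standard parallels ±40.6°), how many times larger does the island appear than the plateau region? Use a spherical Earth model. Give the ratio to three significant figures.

3.51

With standard parallel φ₀ = 40.6°, the equirectangular projection gives x = Rλ cos φ₀, y = Rφ, so h = 1 and k = cos 40.6° / cos φ.
Areal scale at 76°: h·k = 1.000 × 3.138 = 3.138.
Areal scale at 31.9°: h·k = 1.000 × 0.8943 = 0.8943.
Ratio = 3.138/0.8943 ≈ 3.51.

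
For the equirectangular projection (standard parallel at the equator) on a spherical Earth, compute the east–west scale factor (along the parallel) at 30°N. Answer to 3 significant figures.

Plate carrée maps x = Rλ, y = Rφ. The meridian scale is h = 1 and the parallel scale is k = 1/cos φ = sec φ.
k = 1/cos 30° = 1/0.8660 = 1.155.

1.15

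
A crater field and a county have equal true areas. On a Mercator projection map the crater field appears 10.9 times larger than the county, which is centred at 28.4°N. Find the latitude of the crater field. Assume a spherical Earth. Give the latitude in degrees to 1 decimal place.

74.5°

On Mercator, (apparent₁)/(apparent₂) = sec²φ₁ / sec²φ₂ when true areas are equal.
cos²φ₂ / cos²φ₁ = 10.9  ⇒  cos φ₁ = cos 28.4° / √10.9 = 0.8796/3.302 = 0.2664.
φ₁ = arccos(0.2664) ≈ 74.5°.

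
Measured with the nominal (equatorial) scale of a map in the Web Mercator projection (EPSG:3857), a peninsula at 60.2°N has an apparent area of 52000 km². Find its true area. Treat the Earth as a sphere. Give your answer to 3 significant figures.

12800 km²

Mercator is conformal, so the point scale is isotropic: h = k = sec φ = 1/cos φ.
Areal scale = k² = sec²φ = 1/cos²(60.2°) = 1/0.4970² = 4.049.
True area = apparent / (areal scale) = 52000 / 4.049 ≈ 12800 km².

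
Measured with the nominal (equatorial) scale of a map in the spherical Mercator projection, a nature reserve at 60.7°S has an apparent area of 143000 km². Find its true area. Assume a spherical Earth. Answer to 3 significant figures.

34200 km²

The Mercator projection is conformal; its linear scale factor is the same in every direction and equals sec φ = 1/cos φ.
Areal scale = k² = sec²φ = 1/cos²(60.7°) = 1/0.4894² = 4.175.
True area = apparent / (areal scale) = 143000 / 4.175 ≈ 34200 km².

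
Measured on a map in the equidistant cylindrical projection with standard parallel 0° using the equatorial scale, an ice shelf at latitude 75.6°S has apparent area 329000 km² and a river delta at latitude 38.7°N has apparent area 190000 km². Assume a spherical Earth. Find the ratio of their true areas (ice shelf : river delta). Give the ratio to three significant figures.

0.552

On the plate carrée, areal scale = h·k = 1 × sec φ, so true area = apparent × cos φ.
True area of ice shelf: 329000 × cos(75.6°) = 329000 × 0.2487 = 81820 km².
True area of river delta: 190000 × cos(38.7°) = 190000 × 0.7804 = 148300 km².
Ratio = 81820 / 148300 ≈ 0.552.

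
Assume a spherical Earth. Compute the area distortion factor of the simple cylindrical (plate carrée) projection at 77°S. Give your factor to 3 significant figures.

4.45

In the plate carrée (x = Rλ, y = Rφ), meridians are true-scale (h = 1) and parallels are stretched by k = sec φ.
Areal scale = h·k = 1 × sec φ; at 77°, h = 1.000, k = 4.445, so h·k = 4.445.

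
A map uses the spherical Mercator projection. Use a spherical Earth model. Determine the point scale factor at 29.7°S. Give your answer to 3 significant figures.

The Mercator projection is conformal; its linear scale factor is the same in every direction and equals sec φ = 1/cos φ.
k = 1/cos 29.7° = 1/0.8686 = 1.151.

1.15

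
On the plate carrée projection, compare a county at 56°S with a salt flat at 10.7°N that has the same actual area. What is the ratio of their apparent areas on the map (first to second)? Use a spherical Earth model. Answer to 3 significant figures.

1.76

For the equirectangular projection with φ₀ = 0 (plate carrée), h = 1 along meridians and k = sec φ along parallels.
Areal scale at 56°: h·k = 1.000 × 1.788 = 1.788.
Areal scale at 10.7°: h·k = 1.000 × 1.018 = 1.018.
Ratio = 1.788/1.018 ≈ 1.76.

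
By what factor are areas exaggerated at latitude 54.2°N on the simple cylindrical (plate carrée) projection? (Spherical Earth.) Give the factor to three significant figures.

1.71

In the plate carrée (x = Rλ, y = Rφ), meridians are true-scale (h = 1) and parallels are stretched by k = sec φ.
Areal scale = h·k = 1 × sec φ; at 54.2°, h = 1.000, k = 1.710, so h·k = 1.710.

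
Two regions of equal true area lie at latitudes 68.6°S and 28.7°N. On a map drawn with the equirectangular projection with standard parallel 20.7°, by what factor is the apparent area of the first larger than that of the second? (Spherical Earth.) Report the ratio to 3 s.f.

The equidistant cylindrical projection with φ₀ = 20.7° has h = 1 (meridians true) and k = cos φ₀ / cos φ along parallels.
Areal scale at 68.6°: h·k = 1.000 × 2.564 = 2.564.
Areal scale at 28.7°: h·k = 1.000 × 1.066 = 1.066.
Ratio = 2.564/1.066 ≈ 2.40.

2.40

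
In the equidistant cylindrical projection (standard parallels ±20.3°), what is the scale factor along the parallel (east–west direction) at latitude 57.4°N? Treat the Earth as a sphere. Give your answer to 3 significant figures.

1.74

With standard parallel φ₀ = 20.3°, the equirectangular projection gives x = Rλ cos φ₀, y = Rφ, so h = 1 and k = cos 20.3° / cos φ.
k = cos 20.3° / cos 57.4° = 0.9379/0.5388 = 1.741.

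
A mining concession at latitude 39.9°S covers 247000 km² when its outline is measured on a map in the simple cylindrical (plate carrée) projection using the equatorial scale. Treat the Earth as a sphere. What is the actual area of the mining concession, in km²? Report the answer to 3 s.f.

189000 km²

Plate carrée maps x = Rλ, y = Rφ. The meridian scale is h = 1 and the parallel scale is k = 1/cos φ = sec φ.
Areal scale = h·k = 1 × sec φ; at 39.9°, h = 1.000, k = 1.304, so h·k = 1.304.
True area = apparent / (areal scale) = 247000 / 1.304 ≈ 189000 km².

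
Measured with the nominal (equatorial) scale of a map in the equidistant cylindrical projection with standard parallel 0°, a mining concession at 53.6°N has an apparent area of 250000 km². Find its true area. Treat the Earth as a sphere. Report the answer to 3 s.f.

148000 km²

In the plate carrée (x = Rλ, y = Rφ), meridians are true-scale (h = 1) and parallels are stretched by k = sec φ.
Areal scale = h·k = 1 × sec φ; at 53.6°, h = 1.000, k = 1.685, so h·k = 1.685.
True area = apparent / (areal scale) = 250000 / 1.685 ≈ 148000 km².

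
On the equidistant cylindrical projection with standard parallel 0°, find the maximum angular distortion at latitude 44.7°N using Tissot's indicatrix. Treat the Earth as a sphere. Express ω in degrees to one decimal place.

Plate carrée maps x = Rλ, y = Rφ. The meridian scale is h = 1 and the parallel scale is k = 1/cos φ = sec φ.
At 44.7°: h = 1.000, k = 1.407; principal scales a = 1.407, b = 1.000.
sin(ω/2) = (a − b)/(a + b) = 0.4069/2.407 = 0.1690, so ω = 2 arcsin(0.1690) ≈ 19.5°.

19.5°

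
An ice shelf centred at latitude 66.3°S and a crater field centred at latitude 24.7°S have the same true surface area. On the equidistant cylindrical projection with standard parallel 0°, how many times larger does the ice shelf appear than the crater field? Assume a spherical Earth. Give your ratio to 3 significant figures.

For the equirectangular projection with φ₀ = 0 (plate carrée), h = 1 along meridians and k = sec φ along parallels.
Areal scale at 66.3°: h·k = 1.000 × 2.488 = 2.488.
Areal scale at 24.7°: h·k = 1.000 × 1.101 = 1.101.
Ratio = 2.488/1.101 ≈ 2.26.

2.26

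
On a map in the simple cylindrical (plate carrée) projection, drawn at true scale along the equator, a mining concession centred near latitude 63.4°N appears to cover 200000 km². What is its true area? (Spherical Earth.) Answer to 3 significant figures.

Plate carrée maps x = Rλ, y = Rφ. The meridian scale is h = 1 and the parallel scale is k = 1/cos φ = sec φ.
Areal scale = h·k = 1 × sec φ; at 63.4°, h = 1.000, k = 2.233, so h·k = 2.233.
True area = apparent / (areal scale) = 200000 / 2.233 ≈ 89600 km².

89600 km²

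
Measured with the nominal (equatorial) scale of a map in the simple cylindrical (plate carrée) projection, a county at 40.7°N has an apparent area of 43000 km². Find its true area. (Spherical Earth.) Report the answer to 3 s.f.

In the plate carrée (x = Rλ, y = Rφ), meridians are true-scale (h = 1) and parallels are stretched by k = sec φ.
Areal scale = h·k = 1 × sec φ; at 40.7°, h = 1.000, k = 1.319, so h·k = 1.319.
True area = apparent / (areal scale) = 43000 / 1.319 ≈ 32600 km².

32600 km²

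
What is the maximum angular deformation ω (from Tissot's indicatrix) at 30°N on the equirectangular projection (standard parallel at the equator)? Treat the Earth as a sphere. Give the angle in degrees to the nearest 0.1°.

8.2°

For the equirectangular projection with φ₀ = 0 (plate carrée), h = 1 along meridians and k = sec φ along parallels.
At 30°: h = 1.000, k = 1.155; principal scales a = 1.155, b = 1.000.
sin(ω/2) = (a − b)/(a + b) = 0.1547/2.155 = 0.07180, so ω = 2 arcsin(0.07180) ≈ 8.2°.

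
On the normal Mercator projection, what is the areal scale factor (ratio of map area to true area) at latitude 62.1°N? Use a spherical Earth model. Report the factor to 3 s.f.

4.57

For Mercator, h = k = sec φ (a conformal cylindrical projection has a single point scale, 1/cos φ).
Areal scale = k² = sec²φ = 1/cos²(62.1°) = 1/0.4679² = 4.567.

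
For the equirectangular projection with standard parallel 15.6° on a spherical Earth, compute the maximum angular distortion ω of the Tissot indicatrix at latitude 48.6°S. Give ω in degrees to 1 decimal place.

21.4°

The equidistant cylindrical projection with φ₀ = 15.6° has h = 1 (meridians true) and k = cos φ₀ / cos φ along parallels.
At 48.6°: h = 1.000, k = 1.456; principal scales a = 1.456, b = 1.000.
sin(ω/2) = (a − b)/(a + b) = 0.4564/2.456 = 0.1858, so ω = 2 arcsin(0.1858) ≈ 21.4°.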